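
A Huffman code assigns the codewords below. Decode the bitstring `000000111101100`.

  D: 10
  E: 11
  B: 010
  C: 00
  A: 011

Read left to right; each codeword is recognised as soon as it completes (prefix code):
  00→C | 00→C | 00→C | 11→E | 11→E | 011→A | 00→C
Decoded message: CCCEEAC

CCCEEAC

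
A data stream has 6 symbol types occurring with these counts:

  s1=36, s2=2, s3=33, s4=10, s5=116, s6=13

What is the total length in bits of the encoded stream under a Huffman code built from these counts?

399

Greedily combine the two least-frequent nodes:
merge s2(2) and s4(10): 12
merge 12 and s6(13): 25
merge 25 and s3(33): 58
merge s1(36) and 58: 94
merge 94 and s5(116): 210
Each symbol's bit-cost is frequency × depth; summing gives 399 bits (equivalently 12 + 25 + 58 + 94 + 210).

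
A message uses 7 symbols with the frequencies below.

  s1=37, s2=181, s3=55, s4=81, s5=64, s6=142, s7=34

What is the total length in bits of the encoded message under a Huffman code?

1530

Build the Huffman tree bottom-up:
s7(34) + s1(37) → 71
s3(55) + s5(64) → 119
71 + s4(81) → 152
119 + s6(142) → 261
152 + s2(181) → 333
261 + 333 → 594
Total encoded bits = sum of merged weights = 71 + 119 + 152 + 261 + 333 + 594 = 1530.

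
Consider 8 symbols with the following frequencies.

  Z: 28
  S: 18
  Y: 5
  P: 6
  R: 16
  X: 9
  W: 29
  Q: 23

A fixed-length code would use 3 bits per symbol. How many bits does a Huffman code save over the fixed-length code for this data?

Fixed-length: 3 bits × 134 symbols = 402 bits.
Huffman merges:
combine Y(5), P(6) → 11
combine X(9), 11 → 20
combine R(16), S(18) → 34
combine 20, Q(23) → 43
combine Z(28), W(29) → 57
combine 34, 43 → 77
combine 57, 77 → 134
Huffman total = 11 + 20 + 34 + 43 + 57 + 77 + 134 = 376 bits.
Saving = 402 − 376 = 26 bits.

26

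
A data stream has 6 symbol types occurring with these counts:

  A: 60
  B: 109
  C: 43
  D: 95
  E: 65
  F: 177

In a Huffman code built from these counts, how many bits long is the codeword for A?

3

Huffman merges, smallest pair first:
C(43) + A(60) → 103
E(65) + D(95) → 160
103 + B(109) → 212
160 + F(177) → 337
212 + 337 → 549
A's leaf is at depth 3, giving a 3-bit codeword.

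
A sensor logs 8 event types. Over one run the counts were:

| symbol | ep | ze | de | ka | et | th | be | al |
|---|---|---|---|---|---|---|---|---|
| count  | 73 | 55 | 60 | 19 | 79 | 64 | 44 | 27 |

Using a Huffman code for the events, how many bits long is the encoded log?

Merge the two smallest weights repeatedly:
ka(19) + al(27) → 46
be(44) + 46 → 90
ze(55) + de(60) → 115
th(64) + ep(73) → 137
et(79) + 90 → 169
115 + 137 → 252
169 + 252 → 421
Each symbol's bit-cost is frequency × depth; summing gives 1230 bits (equivalently 46 + 90 + 115 + 137 + 169 + 252 + 421).

1230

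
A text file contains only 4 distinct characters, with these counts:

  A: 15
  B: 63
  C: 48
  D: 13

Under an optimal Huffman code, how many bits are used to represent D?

3

Build the tree from the bottom:
merge D(13) and A(15): 28
merge 28 and C(48): 76
merge B(63) and 76: 139
D sits 3 levels below the root, so its codeword is 3 bits.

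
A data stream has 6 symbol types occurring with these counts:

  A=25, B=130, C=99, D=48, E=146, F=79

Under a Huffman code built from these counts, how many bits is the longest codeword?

4

Merge the two lowest-weight nodes at each step:
A(25) + D(48) → 73
73 + F(79) → 152
C(99) + B(130) → 229
E(146) + 152 → 298
229 + 298 → 527
The rarest symbols sit at the bottom; the longest codeword is 4 bits.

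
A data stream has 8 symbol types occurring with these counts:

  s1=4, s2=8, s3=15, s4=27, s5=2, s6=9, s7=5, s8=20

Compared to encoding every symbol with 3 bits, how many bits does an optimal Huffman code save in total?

Fixed-length: 3 bits × 90 symbols = 270 bits.
Huffman merges:
combine s5(2), s1(4) → 6
combine s7(5), 6 → 11
combine s2(8), s6(9) → 17
combine 11, s3(15) → 26
combine 17, s8(20) → 37
combine 26, s4(27) → 53
combine 37, 53 → 90
Huffman total = 6 + 11 + 17 + 26 + 37 + 53 + 90 = 240 bits.
Saving = 270 − 240 = 30 bits.

30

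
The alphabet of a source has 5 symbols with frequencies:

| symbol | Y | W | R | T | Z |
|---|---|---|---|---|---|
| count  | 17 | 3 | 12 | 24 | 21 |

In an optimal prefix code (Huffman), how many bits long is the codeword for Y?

2

Build the tree from the bottom:
merge W(3) and R(12): 15
merge 15 and Y(17): 32
merge Z(21) and T(24): 45
merge 32 and 45: 77
Y sits 2 levels below the root, so its codeword is 2 bits.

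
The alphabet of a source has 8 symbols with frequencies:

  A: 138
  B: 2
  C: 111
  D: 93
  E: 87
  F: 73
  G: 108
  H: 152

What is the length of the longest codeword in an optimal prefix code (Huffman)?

Merge the two lowest-weight nodes at each step:
merge B(2) and F(73): 75
merge 75 and E(87): 162
merge D(93) and G(108): 201
merge C(111) and A(138): 249
merge H(152) and 162: 314
merge 201 and 249: 450
merge 314 and 450: 764
The rarest symbols sit at the bottom; the longest codeword is 4 bits.

4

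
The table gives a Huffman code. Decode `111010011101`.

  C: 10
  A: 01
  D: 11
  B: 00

DCCADA

Read left to right; each codeword is recognised as soon as it completes (prefix code):
  11→D | 10→C | 10→C | 01→A | 11→D | 01→A
Decoded message: DCCADA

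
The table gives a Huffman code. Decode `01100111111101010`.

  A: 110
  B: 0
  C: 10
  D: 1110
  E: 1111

Read left to right; each codeword is recognised as soon as it completes (prefix code):
  0→B | 110→A | 0→B | 1111→E | 1110→D | 10→C | 10→C
Decoded message: BABEDCC

BABEDCC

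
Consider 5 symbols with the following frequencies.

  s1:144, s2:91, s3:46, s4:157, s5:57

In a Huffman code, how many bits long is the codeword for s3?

Build the tree from the bottom:
combine s3(46), s5(57) → 103
combine s2(91), 103 → 194
combine s1(144), s4(157) → 301
combine 194, 301 → 495
The subtree containing s3 is merged 3 times, so code length = 3.

3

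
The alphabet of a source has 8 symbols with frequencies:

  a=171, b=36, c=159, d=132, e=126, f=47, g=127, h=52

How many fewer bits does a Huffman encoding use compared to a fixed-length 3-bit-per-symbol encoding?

112

Fixed-length: 3 bits × 850 symbols = 2550 bits.
Huffman merges:
merge b(36) and f(47): 83
merge h(52) and 83: 135
merge e(126) and g(127): 253
merge d(132) and 135: 267
merge c(159) and a(171): 330
merge 253 and 267: 520
merge 330 and 520: 850
Huffman total = 83 + 135 + 253 + 267 + 330 + 520 + 850 = 2438 bits.
Saving = 2550 − 2438 = 112 bits.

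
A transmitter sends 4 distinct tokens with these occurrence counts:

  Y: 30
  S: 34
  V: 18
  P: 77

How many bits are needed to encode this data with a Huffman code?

Greedily combine the two least-frequent nodes:
combine V(18), Y(30) → 48
combine S(34), 48 → 82
combine P(77), 82 → 159
The encoded length is the sum of every internal node's weight: 48 + 82 + 159 = 289 bits.

289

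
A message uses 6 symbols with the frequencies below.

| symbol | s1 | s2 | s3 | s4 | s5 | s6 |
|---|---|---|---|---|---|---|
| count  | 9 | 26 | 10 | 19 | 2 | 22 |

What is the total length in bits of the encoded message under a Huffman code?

Build the Huffman tree bottom-up:
merge s5(2) and s1(9): 11
merge s3(10) and 11: 21
merge s4(19) and 21: 40
merge s6(22) and s2(26): 48
merge 40 and 48: 88
Total encoded bits = sum of merged weights = 11 + 21 + 40 + 48 + 88 = 208.

208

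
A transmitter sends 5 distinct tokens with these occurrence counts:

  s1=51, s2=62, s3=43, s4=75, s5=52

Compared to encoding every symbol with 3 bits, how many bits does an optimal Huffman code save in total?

Fixed-length: 3 bits × 283 symbols = 849 bits.
Huffman merges:
combine s3(43), s1(51) → 94
combine s5(52), s2(62) → 114
combine s4(75), 94 → 169
combine 114, 169 → 283
Huffman total = 94 + 114 + 169 + 283 = 660 bits.
Saving = 849 − 660 = 189 bits.

189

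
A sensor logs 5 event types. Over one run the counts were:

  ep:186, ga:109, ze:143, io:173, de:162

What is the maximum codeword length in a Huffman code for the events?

Merge the two lowest-weight nodes at each step:
merge ga(109) and ze(143): 252
merge de(162) and io(173): 335
merge ep(186) and 252: 438
merge 335 and 438: 773
Maximum depth reached is 3.

3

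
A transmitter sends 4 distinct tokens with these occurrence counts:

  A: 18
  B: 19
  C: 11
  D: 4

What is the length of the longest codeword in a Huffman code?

3

Merge the two lowest-weight nodes at each step:
merge D(4) and C(11): 15
merge 15 and A(18): 33
merge B(19) and 33: 52
Maximum depth reached is 3.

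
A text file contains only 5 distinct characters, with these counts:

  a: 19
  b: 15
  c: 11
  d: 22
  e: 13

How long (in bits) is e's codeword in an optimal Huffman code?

Repeatedly merge the two smallest:
c(11) + e(13) → 24
b(15) + a(19) → 34
d(22) + 24 → 46
34 + 46 → 80
e sits 3 levels below the root, so its codeword is 3 bits.

3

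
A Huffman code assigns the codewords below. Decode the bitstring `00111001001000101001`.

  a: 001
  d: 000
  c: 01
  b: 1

abbaadbca

Read left to right; each codeword is recognised as soon as it completes (prefix code):
  001→a | 1→b | 1→b | 001→a | 001→a | 000→d | 1→b | 01→c | 001→a
Decoded message: abbaadbca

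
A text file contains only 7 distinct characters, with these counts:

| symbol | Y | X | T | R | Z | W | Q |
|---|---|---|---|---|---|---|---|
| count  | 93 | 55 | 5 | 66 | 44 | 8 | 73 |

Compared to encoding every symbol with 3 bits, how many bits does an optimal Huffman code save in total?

162

Fixed-length: 3 bits × 344 symbols = 1032 bits.
Huffman merges:
combine T(5), W(8) → 13
combine 13, Z(44) → 57
combine X(55), 57 → 112
combine R(66), Q(73) → 139
combine Y(93), 112 → 205
combine 139, 205 → 344
Huffman total = 13 + 57 + 112 + 139 + 205 + 344 = 870 bits.
Saving = 1032 − 870 = 162 bits.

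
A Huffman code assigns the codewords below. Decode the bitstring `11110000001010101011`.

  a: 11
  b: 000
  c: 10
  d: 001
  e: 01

Read left to right; each codeword is recognised as soon as it completes (prefix code):
  11→a | 11→a | 000→b | 000→b | 10→c | 10→c | 10→c | 10→c | 11→a
Decoded message: aabbcccca

aabbcccca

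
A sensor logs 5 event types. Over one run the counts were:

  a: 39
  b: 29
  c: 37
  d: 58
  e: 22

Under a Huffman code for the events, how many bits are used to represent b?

Huffman merges, smallest pair first:
e(22) + b(29) → 51
c(37) + a(39) → 76
51 + d(58) → 109
76 + 109 → 185
The subtree containing b is merged 3 times, so code length = 3.

3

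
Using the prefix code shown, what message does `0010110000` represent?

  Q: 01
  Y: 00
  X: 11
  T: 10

Read left to right; each codeword is recognised as soon as it completes (prefix code):
  00→Y | 10→T | 11→X | 00→Y | 00→Y
Decoded message: YTXYY

YTXYY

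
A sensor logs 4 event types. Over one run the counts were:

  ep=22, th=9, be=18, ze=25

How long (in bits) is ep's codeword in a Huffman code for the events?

Repeatedly merge the two smallest:
merge th(9) and be(18): 27
merge ep(22) and ze(25): 47
merge 27 and 47: 74
ep sits 2 levels below the root, so its codeword is 2 bits.

2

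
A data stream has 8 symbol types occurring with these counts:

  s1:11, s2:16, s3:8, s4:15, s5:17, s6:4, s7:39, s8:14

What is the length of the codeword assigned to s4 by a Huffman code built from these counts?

Build the tree from the bottom:
s6(4) + s3(8) → 12
s1(11) + 12 → 23
s8(14) + s4(15) → 29
s2(16) + s5(17) → 33
23 + 29 → 52
33 + s7(39) → 72
52 + 72 → 124
s4's leaf is at depth 3, giving a 3-bit codeword.

3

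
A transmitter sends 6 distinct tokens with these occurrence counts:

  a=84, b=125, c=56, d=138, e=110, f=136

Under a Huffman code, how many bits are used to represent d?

Repeatedly merge the two smallest:
merge c(56) and a(84): 140
merge e(110) and b(125): 235
merge f(136) and d(138): 274
merge 140 and 235: 375
merge 274 and 375: 649
The subtree containing d is merged 2 times, so code length = 2.

2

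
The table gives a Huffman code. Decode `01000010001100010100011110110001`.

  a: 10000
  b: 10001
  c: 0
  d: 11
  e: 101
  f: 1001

Read left to right; each codeword is recognised as soon as it completes (prefix code):
  0→c | 10000→a | 10001→b | 10001→b | 0→c | 10001→b | 11→d | 101→e | 10001→b
Decoded message: cabbcbdeb

cabbcbdeb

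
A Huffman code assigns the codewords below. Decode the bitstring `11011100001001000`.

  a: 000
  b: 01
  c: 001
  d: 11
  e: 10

Read left to right; each codeword is recognised as soon as it completes (prefix code):
  11→d | 01→b | 11→d | 000→a | 01→b | 001→c | 000→a
Decoded message: dbdabca

dbdabca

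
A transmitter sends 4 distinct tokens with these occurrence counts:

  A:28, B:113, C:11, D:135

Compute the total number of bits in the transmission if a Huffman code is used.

478

Greedily combine the two least-frequent nodes:
combine C(11), A(28) → 39
combine 39, B(113) → 152
combine D(135), 152 → 287
Total encoded bits = sum of merged weights = 39 + 152 + 287 = 478.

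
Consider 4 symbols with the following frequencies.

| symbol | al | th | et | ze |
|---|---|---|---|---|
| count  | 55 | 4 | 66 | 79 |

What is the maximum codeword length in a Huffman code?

Merge the two lowest-weight nodes at each step:
th(4) + al(55) → 59
59 + et(66) → 125
ze(79) + 125 → 204
Maximum depth reached is 3.

3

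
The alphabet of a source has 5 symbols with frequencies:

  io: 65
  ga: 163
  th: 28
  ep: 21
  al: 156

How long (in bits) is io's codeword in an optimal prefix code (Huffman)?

Huffman merges, smallest pair first:
merge ep(21) and th(28): 49
merge 49 and io(65): 114
merge 114 and al(156): 270
merge ga(163) and 270: 433
The subtree containing io is merged 3 times, so code length = 3.

3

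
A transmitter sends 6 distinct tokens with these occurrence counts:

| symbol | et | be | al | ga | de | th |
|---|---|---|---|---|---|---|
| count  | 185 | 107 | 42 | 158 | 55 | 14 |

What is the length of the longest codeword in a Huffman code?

4

Merge the two lowest-weight nodes at each step:
merge th(14) and al(42): 56
merge de(55) and 56: 111
merge be(107) and 111: 218
merge ga(158) and et(185): 343
merge 218 and 343: 561
The first pair merged (th, al) ends up deepest, at depth 4.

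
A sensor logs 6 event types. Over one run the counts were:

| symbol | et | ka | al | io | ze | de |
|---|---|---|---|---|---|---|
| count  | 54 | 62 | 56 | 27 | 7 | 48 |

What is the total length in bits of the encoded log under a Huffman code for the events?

Build the Huffman tree bottom-up:
combine ze(7), io(27) → 34
combine 34, de(48) → 82
combine et(54), al(56) → 110
combine ka(62), 82 → 144
combine 110, 144 → 254
The encoded length is the sum of every internal node's weight: 34 + 82 + 110 + 144 + 254 = 624 bits.

624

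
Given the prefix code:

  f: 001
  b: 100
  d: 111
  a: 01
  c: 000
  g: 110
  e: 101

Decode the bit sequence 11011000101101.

Read left to right; each codeword is recognised as soon as it completes (prefix code):
  110→g | 110→g | 001→f | 01→a | 101→e
Decoded message: ggfae

ggfae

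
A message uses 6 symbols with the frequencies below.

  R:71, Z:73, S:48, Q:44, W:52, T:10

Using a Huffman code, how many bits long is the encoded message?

750

Greedily combine the two least-frequent nodes:
merge T(10) and Q(44): 54
merge S(48) and W(52): 100
merge 54 and R(71): 125
merge Z(73) and 100: 173
merge 125 and 173: 298
The encoded length is the sum of every internal node's weight: 54 + 100 + 125 + 173 + 298 = 750 bits.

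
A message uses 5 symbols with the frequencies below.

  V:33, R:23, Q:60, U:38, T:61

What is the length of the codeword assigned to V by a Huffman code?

Build the tree from the bottom:
combine R(23), V(33) → 56
combine U(38), 56 → 94
combine Q(60), T(61) → 121
combine 94, 121 → 215
The subtree containing V is merged 3 times, so code length = 3.

3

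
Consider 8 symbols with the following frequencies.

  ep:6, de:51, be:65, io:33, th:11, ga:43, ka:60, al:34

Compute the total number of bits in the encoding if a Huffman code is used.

851

Merge the two smallest weights repeatedly:
merge ep(6) and th(11): 17
merge 17 and io(33): 50
merge al(34) and ga(43): 77
merge 50 and de(51): 101
merge ka(60) and be(65): 125
merge 77 and 101: 178
merge 125 and 178: 303
Total encoded bits = sum of merged weights = 17 + 50 + 77 + 101 + 125 + 178 + 303 = 851.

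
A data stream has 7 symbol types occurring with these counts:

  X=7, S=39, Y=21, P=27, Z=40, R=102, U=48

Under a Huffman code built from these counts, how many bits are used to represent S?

Build the tree from the bottom:
X(7) + Y(21) → 28
P(27) + 28 → 55
S(39) + Z(40) → 79
U(48) + 55 → 103
79 + R(102) → 181
103 + 181 → 284
S's leaf is at depth 3, giving a 3-bit codeword.

3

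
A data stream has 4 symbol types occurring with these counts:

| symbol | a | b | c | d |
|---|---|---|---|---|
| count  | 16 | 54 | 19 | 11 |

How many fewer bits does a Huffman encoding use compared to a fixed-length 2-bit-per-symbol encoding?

27

Fixed-length: 2 bits × 100 symbols = 200 bits.
Huffman merges:
d(11) + a(16) → 27
c(19) + 27 → 46
46 + b(54) → 100
Huffman total = 27 + 46 + 100 = 173 bits.
Saving = 200 − 173 = 27 bits.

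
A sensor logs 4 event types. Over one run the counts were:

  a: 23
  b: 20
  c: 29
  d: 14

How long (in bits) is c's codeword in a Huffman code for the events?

2

Repeatedly merge the two smallest:
combine d(14), b(20) → 34
combine a(23), c(29) → 52
combine 34, 52 → 86
c sits 2 levels below the root, so its codeword is 2 bits.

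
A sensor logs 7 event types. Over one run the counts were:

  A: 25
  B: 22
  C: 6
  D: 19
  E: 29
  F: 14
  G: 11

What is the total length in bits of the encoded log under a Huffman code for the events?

Merge the two smallest weights repeatedly:
C(6) + G(11) → 17
F(14) + 17 → 31
D(19) + B(22) → 41
A(25) + E(29) → 54
31 + 41 → 72
54 + 72 → 126
Each symbol's bit-cost is frequency × depth; summing gives 341 bits (equivalently 17 + 31 + 41 + 54 + 72 + 126).

341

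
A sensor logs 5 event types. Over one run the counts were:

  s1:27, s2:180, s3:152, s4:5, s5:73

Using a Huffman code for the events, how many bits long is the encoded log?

831

Build the Huffman tree bottom-up:
s4(5) + s1(27) → 32
32 + s5(73) → 105
105 + s3(152) → 257
s2(180) + 257 → 437
Total encoded bits = sum of merged weights = 32 + 105 + 257 + 437 = 831.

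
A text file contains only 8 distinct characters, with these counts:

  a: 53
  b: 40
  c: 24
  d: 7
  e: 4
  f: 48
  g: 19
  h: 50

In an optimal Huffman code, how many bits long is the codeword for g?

Repeatedly merge the two smallest:
merge e(4) and d(7): 11
merge 11 and g(19): 30
merge c(24) and 30: 54
merge b(40) and f(48): 88
merge h(50) and a(53): 103
merge 54 and 88: 142
merge 103 and 142: 245
g's leaf is at depth 4, giving a 4-bit codeword.

4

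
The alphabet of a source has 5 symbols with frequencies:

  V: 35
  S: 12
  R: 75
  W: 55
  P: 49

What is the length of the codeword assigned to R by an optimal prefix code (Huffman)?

Huffman merges, smallest pair first:
merge S(12) and V(35): 47
merge 47 and P(49): 96
merge W(55) and R(75): 130
merge 96 and 130: 226
The subtree containing R is merged 2 times, so code length = 2.

2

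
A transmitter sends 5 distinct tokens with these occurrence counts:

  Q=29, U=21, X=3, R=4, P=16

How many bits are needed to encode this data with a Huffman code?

147

Greedily combine the two least-frequent nodes:
X(3) + R(4) → 7
7 + P(16) → 23
U(21) + 23 → 44
Q(29) + 44 → 73
The encoded length is the sum of every internal node's weight: 7 + 23 + 44 + 73 = 147 bits.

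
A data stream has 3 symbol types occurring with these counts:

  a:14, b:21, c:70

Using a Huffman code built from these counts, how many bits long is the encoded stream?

140

Merge the two smallest weights repeatedly:
a(14) + b(21) → 35
35 + c(70) → 105
Each symbol's bit-cost is frequency × depth; summing gives 140 bits (equivalently 35 + 105).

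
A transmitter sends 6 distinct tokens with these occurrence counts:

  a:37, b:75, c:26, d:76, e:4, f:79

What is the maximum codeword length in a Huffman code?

Merge the two lowest-weight nodes at each step:
merge e(4) and c(26): 30
merge 30 and a(37): 67
merge 67 and b(75): 142
merge d(76) and f(79): 155
merge 142 and 155: 297
The first pair merged (e, c) ends up deepest, at depth 4.

4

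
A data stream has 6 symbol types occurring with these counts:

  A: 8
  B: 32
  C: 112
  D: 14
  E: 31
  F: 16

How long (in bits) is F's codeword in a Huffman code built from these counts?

3

Huffman merges, smallest pair first:
combine A(8), D(14) → 22
combine F(16), 22 → 38
combine E(31), B(32) → 63
combine 38, 63 → 101
combine 101, C(112) → 213
F's leaf is at depth 3, giving a 3-bit codeword.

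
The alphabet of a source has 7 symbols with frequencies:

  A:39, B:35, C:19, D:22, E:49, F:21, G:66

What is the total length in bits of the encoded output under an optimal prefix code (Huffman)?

Build the Huffman tree bottom-up:
C(19) + F(21) → 40
D(22) + B(35) → 57
A(39) + 40 → 79
E(49) + 57 → 106
G(66) + 79 → 145
106 + 145 → 251
Each symbol's bit-cost is frequency × depth; summing gives 678 bits (equivalently 40 + 57 + 79 + 106 + 145 + 251).

678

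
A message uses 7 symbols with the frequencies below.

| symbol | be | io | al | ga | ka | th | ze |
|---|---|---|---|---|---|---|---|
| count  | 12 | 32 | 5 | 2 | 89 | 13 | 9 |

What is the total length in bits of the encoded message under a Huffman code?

324

Build the Huffman tree bottom-up:
combine ga(2), al(5) → 7
combine 7, ze(9) → 16
combine be(12), th(13) → 25
combine 16, 25 → 41
combine io(32), 41 → 73
combine 73, ka(89) → 162
Total encoded bits = sum of merged weights = 7 + 16 + 25 + 41 + 73 + 162 = 324.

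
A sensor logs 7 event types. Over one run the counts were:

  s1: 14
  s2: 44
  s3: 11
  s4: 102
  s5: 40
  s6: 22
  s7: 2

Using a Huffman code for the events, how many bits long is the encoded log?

Build the Huffman tree bottom-up:
s7(2) + s3(11) → 13
13 + s1(14) → 27
s6(22) + 27 → 49
s5(40) + s2(44) → 84
49 + 84 → 133
s4(102) + 133 → 235
The encoded length is the sum of every internal node's weight: 13 + 27 + 49 + 84 + 133 + 235 = 541 bits.

541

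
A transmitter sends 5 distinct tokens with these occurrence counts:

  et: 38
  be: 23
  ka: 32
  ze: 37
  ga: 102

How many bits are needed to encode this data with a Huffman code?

492

Greedily combine the two least-frequent nodes:
be(23) + ka(32) → 55
ze(37) + et(38) → 75
55 + 75 → 130
ga(102) + 130 → 232
The encoded length is the sum of every internal node's weight: 55 + 75 + 130 + 232 = 492 bits.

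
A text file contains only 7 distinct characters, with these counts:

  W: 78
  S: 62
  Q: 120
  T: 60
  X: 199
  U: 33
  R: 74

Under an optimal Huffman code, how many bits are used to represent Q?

Repeatedly merge the two smallest:
U(33) + T(60) → 93
S(62) + R(74) → 136
W(78) + 93 → 171
Q(120) + 136 → 256
171 + X(199) → 370
256 + 370 → 626
Q's leaf is at depth 2, giving a 2-bit codeword.

2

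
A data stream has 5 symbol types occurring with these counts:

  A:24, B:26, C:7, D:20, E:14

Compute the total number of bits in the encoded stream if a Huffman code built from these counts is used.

Greedily combine the two least-frequent nodes:
combine C(7), E(14) → 21
combine D(20), 21 → 41
combine A(24), B(26) → 50
combine 41, 50 → 91
Total encoded bits = sum of merged weights = 21 + 41 + 50 + 91 = 203.

203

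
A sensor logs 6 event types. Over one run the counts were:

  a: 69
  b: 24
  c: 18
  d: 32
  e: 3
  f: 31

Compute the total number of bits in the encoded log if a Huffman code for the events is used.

414

Merge the two smallest weights repeatedly:
merge e(3) and c(18): 21
merge 21 and b(24): 45
merge f(31) and d(32): 63
merge 45 and 63: 108
merge a(69) and 108: 177
Each symbol's bit-cost is frequency × depth; summing gives 414 bits (equivalently 21 + 45 + 63 + 108 + 177).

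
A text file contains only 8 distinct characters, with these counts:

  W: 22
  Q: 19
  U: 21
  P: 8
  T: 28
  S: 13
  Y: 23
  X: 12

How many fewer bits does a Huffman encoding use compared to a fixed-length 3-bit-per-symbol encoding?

8

Fixed-length: 3 bits × 146 symbols = 438 bits.
Huffman merges:
combine P(8), X(12) → 20
combine S(13), Q(19) → 32
combine 20, U(21) → 41
combine W(22), Y(23) → 45
combine T(28), 32 → 60
combine 41, 45 → 86
combine 60, 86 → 146
Huffman total = 20 + 32 + 41 + 45 + 60 + 86 + 146 = 430 bits.
Saving = 438 − 430 = 8 bits.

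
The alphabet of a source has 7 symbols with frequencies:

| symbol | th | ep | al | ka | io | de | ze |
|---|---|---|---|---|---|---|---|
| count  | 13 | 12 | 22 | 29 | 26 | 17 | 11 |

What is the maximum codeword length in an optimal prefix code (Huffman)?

Merge the two lowest-weight nodes at each step:
combine ze(11), ep(12) → 23
combine th(13), de(17) → 30
combine al(22), 23 → 45
combine io(26), ka(29) → 55
combine 30, 45 → 75
combine 55, 75 → 130
The rarest symbols sit at the bottom; the longest codeword is 4 bits.

4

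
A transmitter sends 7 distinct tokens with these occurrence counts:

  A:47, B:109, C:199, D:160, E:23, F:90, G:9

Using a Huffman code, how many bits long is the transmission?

1554

Greedily combine the two least-frequent nodes:
combine G(9), E(23) → 32
combine 32, A(47) → 79
combine 79, F(90) → 169
combine B(109), D(160) → 269
combine 169, C(199) → 368
combine 269, 368 → 637
Total encoded bits = sum of merged weights = 32 + 79 + 169 + 269 + 368 + 637 = 1554.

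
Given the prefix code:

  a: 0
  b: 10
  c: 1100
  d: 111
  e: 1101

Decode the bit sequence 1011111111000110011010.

bddcacea

Read left to right; each codeword is recognised as soon as it completes (prefix code):
  10→b | 111→d | 111→d | 1100→c | 0→a | 1100→c | 1101→e | 0→a
Decoded message: bddcacea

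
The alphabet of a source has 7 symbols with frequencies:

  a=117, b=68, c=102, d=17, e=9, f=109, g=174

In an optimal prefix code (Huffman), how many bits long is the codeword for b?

Huffman merges, smallest pair first:
combine e(9), d(17) → 26
combine 26, b(68) → 94
combine 94, c(102) → 196
combine f(109), a(117) → 226
combine g(174), 196 → 370
combine 226, 370 → 596
The subtree containing b is merged 4 times, so code length = 4.

4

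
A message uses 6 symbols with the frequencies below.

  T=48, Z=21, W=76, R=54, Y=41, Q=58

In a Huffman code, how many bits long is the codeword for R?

3

Repeatedly merge the two smallest:
Z(21) + Y(41) → 62
T(48) + R(54) → 102
Q(58) + 62 → 120
W(76) + 102 → 178
120 + 178 → 298
R's leaf is at depth 3, giving a 3-bit codeword.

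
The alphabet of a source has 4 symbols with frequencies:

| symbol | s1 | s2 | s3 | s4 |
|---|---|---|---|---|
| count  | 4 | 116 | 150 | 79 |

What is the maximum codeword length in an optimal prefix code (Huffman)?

Merge the two lowest-weight nodes at each step:
merge s1(4) and s4(79): 83
merge 83 and s2(116): 199
merge s3(150) and 199: 349
The first pair merged (s1, s4) ends up deepest, at depth 3.

3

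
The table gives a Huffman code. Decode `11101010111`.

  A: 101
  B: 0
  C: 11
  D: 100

CABAC

Read left to right; each codeword is recognised as soon as it completes (prefix code):
  11→C | 101→A | 0→B | 101→A | 11→C
Decoded message: CABAC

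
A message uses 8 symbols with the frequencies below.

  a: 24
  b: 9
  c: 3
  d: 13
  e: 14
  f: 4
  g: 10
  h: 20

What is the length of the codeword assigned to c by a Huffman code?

5

Repeatedly merge the two smallest:
combine c(3), f(4) → 7
combine 7, b(9) → 16
combine g(10), d(13) → 23
combine e(14), 16 → 30
combine h(20), 23 → 43
combine a(24), 30 → 54
combine 43, 54 → 97
c sits 5 levels below the root, so its codeword is 5 bits.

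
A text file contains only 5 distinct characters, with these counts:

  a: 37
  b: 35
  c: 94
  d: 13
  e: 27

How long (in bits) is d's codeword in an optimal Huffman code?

Repeatedly merge the two smallest:
d(13) + e(27) → 40
b(35) + a(37) → 72
40 + 72 → 112
c(94) + 112 → 206
d sits 3 levels below the root, so its codeword is 3 bits.

3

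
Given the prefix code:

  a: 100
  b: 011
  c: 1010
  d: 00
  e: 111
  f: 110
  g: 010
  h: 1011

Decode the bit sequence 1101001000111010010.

faabcg

Read left to right; each codeword is recognised as soon as it completes (prefix code):
  110→f | 100→a | 100→a | 011→b | 1010→c | 010→g
Decoded message: faabcg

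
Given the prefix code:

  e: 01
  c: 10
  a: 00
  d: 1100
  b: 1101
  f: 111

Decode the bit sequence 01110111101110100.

Read left to right; each codeword is recognised as soon as it completes (prefix code):
  01→e | 1101→b | 111→f | 01→e | 1101→b | 00→a
Decoded message: ebfeba

ebfeba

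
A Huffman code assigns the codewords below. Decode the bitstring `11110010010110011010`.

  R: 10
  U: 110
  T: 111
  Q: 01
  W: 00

Read left to right; each codeword is recognised as soon as it completes (prefix code):
  111→T | 10→R | 01→Q | 00→W | 10→R | 110→U | 01→Q | 10→R | 10→R
Decoded message: TRQWRUQRR

TRQWRUQRR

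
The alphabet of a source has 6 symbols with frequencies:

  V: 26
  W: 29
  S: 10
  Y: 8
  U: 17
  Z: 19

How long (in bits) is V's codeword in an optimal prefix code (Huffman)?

2

Repeatedly merge the two smallest:
combine Y(8), S(10) → 18
combine U(17), 18 → 35
combine Z(19), V(26) → 45
combine W(29), 35 → 64
combine 45, 64 → 109
V sits 2 levels below the root, so its codeword is 2 bits.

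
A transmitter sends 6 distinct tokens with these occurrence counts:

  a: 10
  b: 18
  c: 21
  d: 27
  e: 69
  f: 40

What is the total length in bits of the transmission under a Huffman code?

Merge the two smallest weights repeatedly:
a(10) + b(18) → 28
c(21) + d(27) → 48
28 + f(40) → 68
48 + 68 → 116
e(69) + 116 → 185
Each symbol's bit-cost is frequency × depth; summing gives 445 bits (equivalently 28 + 48 + 68 + 116 + 185).

445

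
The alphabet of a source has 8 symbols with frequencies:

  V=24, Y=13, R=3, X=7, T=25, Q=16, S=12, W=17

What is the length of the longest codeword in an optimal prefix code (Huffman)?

Merge the two lowest-weight nodes at each step:
R(3) + X(7) → 10
10 + S(12) → 22
Y(13) + Q(16) → 29
W(17) + 22 → 39
V(24) + T(25) → 49
29 + 39 → 68
49 + 68 → 117
The first pair merged (R, X) ends up deepest, at depth 5.

5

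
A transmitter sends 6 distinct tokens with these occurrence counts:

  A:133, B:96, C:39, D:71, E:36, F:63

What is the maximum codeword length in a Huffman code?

Merge the two lowest-weight nodes at each step:
combine E(36), C(39) → 75
combine F(63), D(71) → 134
combine 75, B(96) → 171
combine A(133), 134 → 267
combine 171, 267 → 438
The rarest symbols sit at the bottom; the longest codeword is 3 bits.

3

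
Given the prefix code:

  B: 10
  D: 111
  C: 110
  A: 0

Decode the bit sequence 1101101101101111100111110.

Read left to right; each codeword is recognised as soon as it completes (prefix code):
  110→C | 110→C | 110→C | 110→C | 111→D | 110→C | 0→A | 111→D | 110→C
Decoded message: CCCCDCADC

CCCCDCADC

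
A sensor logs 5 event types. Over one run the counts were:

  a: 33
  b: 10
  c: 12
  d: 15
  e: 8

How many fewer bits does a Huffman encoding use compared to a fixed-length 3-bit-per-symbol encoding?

Fixed-length: 3 bits × 78 symbols = 234 bits.
Huffman merges:
combine e(8), b(10) → 18
combine c(12), d(15) → 27
combine 18, 27 → 45
combine a(33), 45 → 78
Huffman total = 18 + 27 + 45 + 78 = 168 bits.
Saving = 234 − 168 = 66 bits.

66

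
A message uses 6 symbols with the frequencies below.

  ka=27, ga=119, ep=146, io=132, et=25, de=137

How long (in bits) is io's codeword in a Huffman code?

2

Build the tree from the bottom:
et(25) + ka(27) → 52
52 + ga(119) → 171
io(132) + de(137) → 269
ep(146) + 171 → 317
269 + 317 → 586
The subtree containing io is merged 2 times, so code length = 2.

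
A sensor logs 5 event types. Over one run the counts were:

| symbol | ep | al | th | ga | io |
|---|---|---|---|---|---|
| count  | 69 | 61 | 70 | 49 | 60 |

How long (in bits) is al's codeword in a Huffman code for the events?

Repeatedly merge the two smallest:
ga(49) + io(60) → 109
al(61) + ep(69) → 130
th(70) + 109 → 179
130 + 179 → 309
al sits 2 levels below the root, so its codeword is 2 bits.

2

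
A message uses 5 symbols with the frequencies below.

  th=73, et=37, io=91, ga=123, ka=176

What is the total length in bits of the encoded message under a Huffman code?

Merge the two smallest weights repeatedly:
combine et(37), th(73) → 110
combine io(91), 110 → 201
combine ga(123), ka(176) → 299
combine 201, 299 → 500
Total encoded bits = sum of merged weights = 110 + 201 + 299 + 500 = 1110.

1110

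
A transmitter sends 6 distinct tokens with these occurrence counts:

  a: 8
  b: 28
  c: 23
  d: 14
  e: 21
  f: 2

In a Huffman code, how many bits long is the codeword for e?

Build the tree from the bottom:
merge f(2) and a(8): 10
merge 10 and d(14): 24
merge e(21) and c(23): 44
merge 24 and b(28): 52
merge 44 and 52: 96
e's leaf is at depth 2, giving a 2-bit codeword.

2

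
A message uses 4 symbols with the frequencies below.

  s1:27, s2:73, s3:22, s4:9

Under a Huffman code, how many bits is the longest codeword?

Merge the two lowest-weight nodes at each step:
combine s4(9), s3(22) → 31
combine s1(27), 31 → 58
combine 58, s2(73) → 131
Maximum depth reached is 3.

3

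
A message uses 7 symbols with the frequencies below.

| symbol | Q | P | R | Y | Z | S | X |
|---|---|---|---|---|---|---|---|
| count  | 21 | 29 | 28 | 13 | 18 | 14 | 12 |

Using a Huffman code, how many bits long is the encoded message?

373

Greedily combine the two least-frequent nodes:
X(12) + Y(13) → 25
S(14) + Z(18) → 32
Q(21) + 25 → 46
R(28) + P(29) → 57
32 + 46 → 78
57 + 78 → 135
The encoded length is the sum of every internal node's weight: 25 + 32 + 46 + 57 + 78 + 135 = 373 bits.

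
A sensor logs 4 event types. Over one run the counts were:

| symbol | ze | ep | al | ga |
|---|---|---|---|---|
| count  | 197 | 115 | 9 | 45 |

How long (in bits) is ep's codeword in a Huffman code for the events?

2

Huffman merges, smallest pair first:
combine al(9), ga(45) → 54
combine 54, ep(115) → 169
combine 169, ze(197) → 366
The subtree containing ep is merged 2 times, so code length = 2.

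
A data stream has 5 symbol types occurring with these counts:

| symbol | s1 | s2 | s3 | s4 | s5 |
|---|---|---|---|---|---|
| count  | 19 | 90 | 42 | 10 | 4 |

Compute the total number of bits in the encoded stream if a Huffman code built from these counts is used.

Merge the two smallest weights repeatedly:
merge s5(4) and s4(10): 14
merge 14 and s1(19): 33
merge 33 and s3(42): 75
merge 75 and s2(90): 165
The encoded length is the sum of every internal node's weight: 14 + 33 + 75 + 165 = 287 bits.

287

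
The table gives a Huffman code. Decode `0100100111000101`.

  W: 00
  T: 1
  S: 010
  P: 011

SSPTWST

Read left to right; each codeword is recognised as soon as it completes (prefix code):
  010→S | 010→S | 011→P | 1→T | 00→W | 010→S | 1→T
Decoded message: SSPTWST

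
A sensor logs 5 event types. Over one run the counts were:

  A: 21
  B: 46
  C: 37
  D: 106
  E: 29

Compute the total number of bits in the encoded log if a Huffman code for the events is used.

505

Build the Huffman tree bottom-up:
merge A(21) and E(29): 50
merge C(37) and B(46): 83
merge 50 and 83: 133
merge D(106) and 133: 239
Each symbol's bit-cost is frequency × depth; summing gives 505 bits (equivalently 50 + 83 + 133 + 239).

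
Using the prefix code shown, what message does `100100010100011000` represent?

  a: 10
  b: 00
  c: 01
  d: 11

acbccbcab

Read left to right; each codeword is recognised as soon as it completes (prefix code):
  10→a | 01→c | 00→b | 01→c | 01→c | 00→b | 01→c | 10→a | 00→b
Decoded message: acbccbcab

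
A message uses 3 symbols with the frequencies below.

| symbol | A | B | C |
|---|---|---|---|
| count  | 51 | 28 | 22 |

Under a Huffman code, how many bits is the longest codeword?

Merge the two lowest-weight nodes at each step:
merge C(22) and B(28): 50
merge 50 and A(51): 101
The rarest symbols sit at the bottom; the longest codeword is 2 bits.

2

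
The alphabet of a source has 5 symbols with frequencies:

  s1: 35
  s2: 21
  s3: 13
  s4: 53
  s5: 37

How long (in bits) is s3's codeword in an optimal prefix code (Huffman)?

3

Huffman merges, smallest pair first:
s3(13) + s2(21) → 34
34 + s1(35) → 69
s5(37) + s4(53) → 90
69 + 90 → 159
s3 sits 3 levels below the root, so its codeword is 3 bits.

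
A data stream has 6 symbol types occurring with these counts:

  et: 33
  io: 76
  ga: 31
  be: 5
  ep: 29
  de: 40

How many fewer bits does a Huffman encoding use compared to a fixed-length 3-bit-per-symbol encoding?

118

Fixed-length: 3 bits × 214 symbols = 642 bits.
Huffman merges:
merge be(5) and ep(29): 34
merge ga(31) and et(33): 64
merge 34 and de(40): 74
merge 64 and 74: 138
merge io(76) and 138: 214
Huffman total = 34 + 64 + 74 + 138 + 214 = 524 bits.
Saving = 642 − 524 = 118 bits.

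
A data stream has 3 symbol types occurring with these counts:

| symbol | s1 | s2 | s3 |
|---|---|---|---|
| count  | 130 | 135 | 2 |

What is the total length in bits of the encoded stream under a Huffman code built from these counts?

399

Merge the two smallest weights repeatedly:
merge s3(2) and s1(130): 132
merge 132 and s2(135): 267
Each symbol's bit-cost is frequency × depth; summing gives 399 bits (equivalently 132 + 267).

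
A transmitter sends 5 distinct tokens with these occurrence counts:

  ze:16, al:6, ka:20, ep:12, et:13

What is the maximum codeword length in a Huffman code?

3

Merge the two lowest-weight nodes at each step:
al(6) + ep(12) → 18
et(13) + ze(16) → 29
18 + ka(20) → 38
29 + 38 → 67
The rarest symbols sit at the bottom; the longest codeword is 3 bits.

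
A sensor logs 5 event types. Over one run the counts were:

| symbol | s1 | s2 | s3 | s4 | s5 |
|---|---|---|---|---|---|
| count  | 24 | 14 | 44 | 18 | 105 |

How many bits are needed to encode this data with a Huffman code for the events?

Merge the two smallest weights repeatedly:
combine s2(14), s4(18) → 32
combine s1(24), 32 → 56
combine s3(44), 56 → 100
combine 100, s5(105) → 205
Total encoded bits = sum of merged weights = 32 + 56 + 100 + 205 = 393.

393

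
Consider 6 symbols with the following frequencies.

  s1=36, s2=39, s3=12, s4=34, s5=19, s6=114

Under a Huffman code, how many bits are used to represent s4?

3

Repeatedly merge the two smallest:
merge s3(12) and s5(19): 31
merge 31 and s4(34): 65
merge s1(36) and s2(39): 75
merge 65 and 75: 140
merge s6(114) and 140: 254
s4 sits 3 levels below the root, so its codeword is 3 bits.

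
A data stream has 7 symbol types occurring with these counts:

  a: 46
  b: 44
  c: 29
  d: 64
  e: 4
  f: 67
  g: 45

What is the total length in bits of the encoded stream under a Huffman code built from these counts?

799

Merge the two smallest weights repeatedly:
e(4) + c(29) → 33
33 + b(44) → 77
g(45) + a(46) → 91
d(64) + f(67) → 131
77 + 91 → 168
131 + 168 → 299
Total encoded bits = sum of merged weights = 33 + 77 + 91 + 131 + 168 + 299 = 799.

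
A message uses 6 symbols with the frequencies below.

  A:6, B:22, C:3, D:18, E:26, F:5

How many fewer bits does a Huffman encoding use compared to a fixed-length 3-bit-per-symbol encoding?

Fixed-length: 3 bits × 80 symbols = 240 bits.
Huffman merges:
C(3) + F(5) → 8
A(6) + 8 → 14
14 + D(18) → 32
B(22) + E(26) → 48
32 + 48 → 80
Huffman total = 8 + 14 + 32 + 48 + 80 = 182 bits.
Saving = 240 − 182 = 58 bits.

58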